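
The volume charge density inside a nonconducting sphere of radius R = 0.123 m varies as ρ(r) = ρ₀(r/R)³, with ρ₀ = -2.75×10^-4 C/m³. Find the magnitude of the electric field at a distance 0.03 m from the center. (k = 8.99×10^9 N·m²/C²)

E = 2.25×10^3 V/m

Symmetry ⇒ E = E(r) r̂. Gaussian sphere of radius r = 0.03 m (r < R).
Integrate the density: Q_enc = 4π ∫₀^r ρ₀(r'/R)^3 r'² dr' = 4πρ₀ r^6/(6·R³) = -2.256×10^-10 C.
Gauss's law: E·4πr² = Q_enc/ε₀.
E = k|Q_enc|/r² = (8.99×10^9)(2.256×10^-10)/(0.03)² = 2.25×10^3 N/C.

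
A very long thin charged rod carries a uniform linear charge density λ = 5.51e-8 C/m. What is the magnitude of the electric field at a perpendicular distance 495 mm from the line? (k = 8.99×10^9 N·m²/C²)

Coaxial Gaussian cylinder, radius r = 495 mm, length L.
Q_enc = λL, so λ_enc = 5.51e-8 C/m.
Gauss's law: E·2πrL = λ_enc L/ε₀.
E = 2k|λ_enc|/r = 2(8.99×10^9)(5.51×10^-8)/(0.495) = 2.00×10^3 N/C.

2.00e3 V/m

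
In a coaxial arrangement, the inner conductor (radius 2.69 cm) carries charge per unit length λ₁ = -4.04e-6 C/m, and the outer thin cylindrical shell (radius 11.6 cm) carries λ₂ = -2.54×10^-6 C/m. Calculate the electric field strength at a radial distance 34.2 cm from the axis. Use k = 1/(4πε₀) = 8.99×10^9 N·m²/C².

By cylindrical symmetry E is radial; use a coaxial Gaussian cylinder of radius 34.2 cm and length L (r > 11.6 cm, enclosing both).
λ_enc = λ₁ + λ₂ = (-4.04×10^-6) + (-2.54e-6) = -6.58×10^-6 C/m.
Applying ∮E·dA = Q_enc/ε₀ with the end caps contributing no flux:
E = 2k|λ_enc|/r = 2(8.99×10^9)(6.58e-6)/(0.342) = 3.46×10^5 N/C.

E = 3.46×10^5 N/C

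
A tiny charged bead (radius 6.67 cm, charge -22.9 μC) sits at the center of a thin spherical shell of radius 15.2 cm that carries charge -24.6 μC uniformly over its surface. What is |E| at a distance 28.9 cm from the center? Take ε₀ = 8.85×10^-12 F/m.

|E| = 5.11×10^6 N/C

Use a concentric Gaussian sphere at r = 28.9 cm (r > 15.2 cm, enclosing both).
Q_enc = (-22.9 μC) + (-24.6 μC) = -4.75×10^-5 C.
Applying ∮E·dA = Q_enc/ε₀ with Φ = E(4πr²):
E = |Q_enc|/(4πε₀r²) = (4.75×10^-5)/(4π·8.85×10^-12·(0.289)²) = 5.11×10^6 N/C.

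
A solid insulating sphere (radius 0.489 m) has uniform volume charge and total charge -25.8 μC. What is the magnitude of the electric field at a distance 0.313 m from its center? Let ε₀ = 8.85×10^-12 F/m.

By spherical symmetry E is radial; choose a Gaussian sphere of radius r = 0.313 m (r < R).
Only the charge within r is enclosed: Q_enc = Q·(r/R)³ = (-25.8 μC)·(0.313 m/0.489 m)³ = -6.766×10^-6 C.
Gauss's law: E·4πr² = Q_enc/ε₀.
E = |Q_enc|/(4πε₀r²) = (6.766e-6)/(4π·8.85×10^-12·(0.313)²) = 6.21e5 N/C.

6.21e5 N/C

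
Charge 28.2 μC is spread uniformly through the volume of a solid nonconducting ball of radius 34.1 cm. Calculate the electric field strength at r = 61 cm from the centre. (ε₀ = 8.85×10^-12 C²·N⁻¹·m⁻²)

|E| ≈ 6.81×10^5 N/C

Symmetry ⇒ E = E(r) r̂. Gaussian sphere of radius r = 61 cm (r > R, so the entire charge is enclosed).
Q_enc = 28.2 μC = 2.82e-5 C.
By Gauss's law, ∮E·dA = E·4πr² = Q_enc/ε₀.
E = |Q_enc|/(4πε₀r²) = (2.82e-5)/(4π·8.85×10^-12·(0.61)²) = 6.81e5 N/C.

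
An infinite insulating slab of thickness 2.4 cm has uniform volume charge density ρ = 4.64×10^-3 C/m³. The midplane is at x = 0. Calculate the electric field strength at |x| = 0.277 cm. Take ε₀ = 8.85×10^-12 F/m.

E ≈ 1.45e6 N/C

By symmetry E is perpendicular to the slab. A Gaussian pillbox from −0.277 cm to +0.277 cm (face area A) lies entirely within the slab.
Q_enc = ρ·(2x)·A and flux = 2EA, so 2EA = 2ρxA/ε₀ ⇒ E = |ρ|x/ε₀.
E = (4.64×10^-3)(0.00277)/(8.85×10^-12) = 1.45×10^6 N/C.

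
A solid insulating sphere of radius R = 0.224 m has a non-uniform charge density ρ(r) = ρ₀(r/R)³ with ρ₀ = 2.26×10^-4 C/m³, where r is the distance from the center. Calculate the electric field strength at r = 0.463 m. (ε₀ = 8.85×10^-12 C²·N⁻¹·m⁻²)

E ≈ 2.23×10^5 N/C

Symmetry ⇒ E = E(r) r̂. Gaussian sphere of radius r = 0.463 m (r > R, all charge enclosed).
Q_enc = 4π ∫₀^R ρ₀(r'/R)^3 r'² dr' = 4πρ₀R³/6 = 5.32e-6 C.
By Gauss's law, ∮E·dA = E·4πr² = Q_enc/ε₀.
E = |Q_enc|/(4πε₀r²) = (5.32e-6)/(4π·8.85×10^-12·(0.463)²) = 2.23×10^5 N/C.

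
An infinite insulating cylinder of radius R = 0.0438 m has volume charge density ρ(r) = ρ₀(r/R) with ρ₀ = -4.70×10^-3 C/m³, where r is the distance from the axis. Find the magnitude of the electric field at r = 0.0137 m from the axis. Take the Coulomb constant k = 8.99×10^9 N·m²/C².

E = 7.58×10^5 V/m

Choose a coaxial cylinder of radius r = 0.0137 m (arbitrary length L) as the Gaussian surface (r < R).
Integrating ρ over the cross-section to radius r: λ_enc = (2πρ₀/R) ∫₀^r r'^2 dr' = 2πρ₀ r^3/(3·R) = -5.779×10^-7 C/m.
By Gauss's law (flux through the curved wall only), E·2πrL = λ_enc L/ε₀.
E = 2k|λ_enc|/r = 2(8.99×10^9)(5.779e-7)/(0.0137) = 7.58e5 N/C.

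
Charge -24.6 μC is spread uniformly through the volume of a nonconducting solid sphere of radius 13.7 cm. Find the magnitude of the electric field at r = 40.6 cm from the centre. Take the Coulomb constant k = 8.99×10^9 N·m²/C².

Take a concentric spherical Gaussian surface of radius r = 40.6 cm (r > R, so the entire charge is enclosed).
Q_enc = -24.6 μC = -2.46×10^-5 C.
Gauss's law: E·4πr² = Q_enc/ε₀.
E = k|Q_enc|/r² = (8.99×10^9)(2.46×10^-5)/(0.406)² = 1.34×10^6 N/C.

E = 1.34×10^6 N/C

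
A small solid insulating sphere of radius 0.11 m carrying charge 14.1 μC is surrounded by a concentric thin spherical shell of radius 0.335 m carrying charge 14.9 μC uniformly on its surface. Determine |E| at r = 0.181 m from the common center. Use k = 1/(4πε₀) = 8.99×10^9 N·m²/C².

3.87×10^6 V/m

Take a concentric spherical Gaussian surface of radius r = 0.181 m (between the bodies, 0.11 m < r < 0.335 m).
The shell at 0.335 m lies outside the Gaussian surface, so Q_enc = 14.1 μC = 1.41×10^-5 C.
Since E is radial and uniform over the Gaussian sphere, Φ = E·4πr² = Q_enc/ε₀.
E = k|Q_enc|/r² = (8.99×10^9)(1.41e-5)/(0.181)² = 3.87e6 N/C.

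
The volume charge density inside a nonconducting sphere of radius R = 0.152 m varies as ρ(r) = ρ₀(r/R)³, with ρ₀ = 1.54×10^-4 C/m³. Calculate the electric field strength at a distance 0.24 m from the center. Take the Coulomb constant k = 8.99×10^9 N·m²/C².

Symmetry ⇒ E = E(r) r̂. Gaussian sphere of radius r = 0.24 m (r > R, all charge enclosed).
Q_enc = 4π ∫₀^R ρ₀(r'/R)^3 r'² dr' = 4πρ₀R³/6 = 1.133×10^-6 C.
By Gauss's law, ∮E·dA = E·4πr² = Q_enc/ε₀.
E = k|Q_enc|/r² = (8.99×10^9)(1.133e-6)/(0.24)² = 1.77×10^5 N/C.

E = 1.77e5 N/C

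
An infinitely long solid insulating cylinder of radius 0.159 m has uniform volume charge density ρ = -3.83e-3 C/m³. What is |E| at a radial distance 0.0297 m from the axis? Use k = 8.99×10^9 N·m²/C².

|E| ≈ 6.43×10^6 N/C

Take a coaxial cylindrical Gaussian surface of radius r = 0.0297 m and length L (r < R).
Enclosed charge per unit length: λ_enc = ρ·πr² = (-3.83×10^-3)π(0.0297)² = -1.061e-5 C/m.
Applying ∮E·dA = Q_enc/ε₀ with the end caps contributing no flux:
E = 2k|λ_enc|/r = 2(8.99×10^9)(1.061×10^-5)/(0.0297) = 6.43e6 N/C.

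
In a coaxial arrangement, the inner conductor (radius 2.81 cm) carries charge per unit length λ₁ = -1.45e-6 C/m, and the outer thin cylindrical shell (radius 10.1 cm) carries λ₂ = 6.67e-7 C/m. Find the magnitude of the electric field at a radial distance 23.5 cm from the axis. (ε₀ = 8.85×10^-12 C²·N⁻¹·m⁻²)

E = 5.99e4 N/C

Coaxial Gaussian cylinder, radius r = 23.5 cm, length L (r > 10.1 cm, enclosing both).
λ_enc = λ₁ + λ₂ = (-1.45e-6) + (6.67e-7) = -7.83×10^-7 C/m.
Since E is radial and uniform over the curved surface, Φ = E·2πrL = Q_enc/ε₀ = λ_enc L/ε₀.
E = |λ_enc|/(2πε₀r) = (7.83e-7)/(2π·8.85×10^-12·0.235) = 5.99e4 N/C.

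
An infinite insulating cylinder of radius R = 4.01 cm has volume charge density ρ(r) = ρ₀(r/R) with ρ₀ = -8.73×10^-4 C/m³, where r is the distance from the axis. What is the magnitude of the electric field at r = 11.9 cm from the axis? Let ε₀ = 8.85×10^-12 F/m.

|E| ≈ 4.44×10^5 N/C

By cylindrical symmetry E is radial; use a coaxial Gaussian cylinder of radius 11.9 cm and length L (r > R, full charge per length enclosed).
λ_enc = 2π ∫₀^R ρ₀(r'/R)^1 r' dr' = 2πρ₀R²/3 = -2.94×10^-6 C/m.
By Gauss's law (flux through the curved wall only), E·2πrL = λ_enc L/ε₀.
E = |λ_enc|/(2πε₀r) = (2.94×10^-6)/(2π·8.85×10^-12·0.119) = 4.44e5 N/C.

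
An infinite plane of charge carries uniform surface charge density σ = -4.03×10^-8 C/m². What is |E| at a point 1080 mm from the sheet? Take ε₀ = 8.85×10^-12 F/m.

By planar symmetry E is perpendicular to the sheet and uniform; use a Gaussian pillbox with flat faces of area A on each side of the sheet.
Only the two end caps contribute flux: Φ = 2EA. With Q_enc = σA, Gauss's law gives E = |σ|/(2ε₀).
E = |σ|/(2ε₀) = (4.03×10^-8)/(2·8.85×10^-12) = 2.28×10^3 N/C.

|E| ≈ 2.28×10^3 N/C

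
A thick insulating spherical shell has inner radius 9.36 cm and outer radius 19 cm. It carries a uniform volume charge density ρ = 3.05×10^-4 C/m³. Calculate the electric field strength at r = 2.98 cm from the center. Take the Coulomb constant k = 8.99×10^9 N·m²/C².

Use a concentric Gaussian sphere at r = 2.98 cm (r < 9.36 cm, inside the empty cavity).
No charge is enclosed, so by Gauss's law E·4πr² = 0 ⇒ E = 0.

E = 0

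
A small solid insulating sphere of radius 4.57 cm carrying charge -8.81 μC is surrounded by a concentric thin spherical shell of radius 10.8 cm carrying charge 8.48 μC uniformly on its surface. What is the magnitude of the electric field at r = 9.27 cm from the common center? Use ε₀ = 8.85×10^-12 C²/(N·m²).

By spherical symmetry E is radial; choose a Gaussian sphere of radius r = 9.27 cm (between the bodies, 4.57 cm < r < 10.8 cm).
The shell at 10.8 cm lies outside the Gaussian surface, so Q_enc = -8.81 μC = -8.81e-6 C.
Gauss's law: E·4πr² = Q_enc/ε₀.
E = |Q_enc|/(4πε₀r²) = (8.81×10^-6)/(4π·8.85×10^-12·(0.0927)²) = 9.22e6 N/C.

E = 9.22e6 N/C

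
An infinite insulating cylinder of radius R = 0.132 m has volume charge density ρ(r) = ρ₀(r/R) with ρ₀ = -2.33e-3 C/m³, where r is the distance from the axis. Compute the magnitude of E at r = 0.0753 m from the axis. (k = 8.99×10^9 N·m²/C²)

|E| = 3.77e6 V/m

Choose a coaxial cylinder of radius r = 0.0753 m (arbitrary length L) as the Gaussian surface (r < R).
Integrating ρ over the cross-section to radius r: λ_enc = (2πρ₀/R) ∫₀^r r'^2 dr' = 2πρ₀ r^3/(3·R) = -1.578×10^-5 C/m.
Applying ∮E·dA = Q_enc/ε₀ with the end caps contributing no flux:
E = 2k|λ_enc|/r = 2(8.99×10^9)(1.578×10^-5)/(0.0753) = 3.77×10^6 N/C.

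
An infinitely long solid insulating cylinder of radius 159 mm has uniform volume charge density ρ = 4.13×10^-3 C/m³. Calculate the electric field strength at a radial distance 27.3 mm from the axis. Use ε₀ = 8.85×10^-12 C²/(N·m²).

E = 6.37e6 N/C

Take a coaxial cylindrical Gaussian surface of radius r = 27.3 mm and length L (r < R).
Enclosed charge per unit length: λ_enc = ρ·πr² = (4.13×10^-3)π(0.0273)² = 9.67×10^-6 C/m.
Gauss's law: E·2πrL = λ_enc L/ε₀.
E = |λ_enc|/(2πε₀r) = (9.67×10^-6)/(2π·8.85×10^-12·0.0273) = 6.37×10^6 N/C.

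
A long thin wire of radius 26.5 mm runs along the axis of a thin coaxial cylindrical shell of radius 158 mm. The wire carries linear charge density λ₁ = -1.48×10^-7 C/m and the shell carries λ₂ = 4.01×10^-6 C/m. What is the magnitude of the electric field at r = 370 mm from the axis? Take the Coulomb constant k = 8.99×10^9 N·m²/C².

Coaxial Gaussian cylinder, radius r = 370 mm, length L (r > 158 mm, enclosing both).
λ_enc = λ₁ + λ₂ = (-1.48×10^-7) + (4.01×10^-6) = 3.862e-6 C/m.
Applying ∮E·dA = Q_enc/ε₀ with the end caps contributing no flux:
E = 2k|λ_enc|/r = 2(8.99×10^9)(3.862e-6)/(0.37) = 1.88×10^5 N/C.

1.88×10^5 N/C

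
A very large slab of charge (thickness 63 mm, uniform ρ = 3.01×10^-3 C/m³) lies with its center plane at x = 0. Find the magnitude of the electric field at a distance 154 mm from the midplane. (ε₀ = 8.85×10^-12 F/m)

E ≈ 1.07×10^7 N/C

The point |x| = 154 mm lies outside the slab (half-thickness 0.0315 m). A symmetric pillbox spanning the full slab encloses Q_enc = ρ·d·A.
Flux = 2EA ⇒ E = |ρ|d/(2ε₀), independent of distance outside.
E = (3.01×10^-3)(0.063)/(2·8.85×10^-12) = 1.07×10^7 N/C.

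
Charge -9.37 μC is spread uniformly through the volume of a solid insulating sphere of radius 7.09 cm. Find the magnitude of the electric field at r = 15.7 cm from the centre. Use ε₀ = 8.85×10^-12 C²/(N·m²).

Symmetry ⇒ E = E(r) r̂. Gaussian sphere of radius r = 15.7 cm (r > R, so the entire charge is enclosed).
Q_enc = -9.37 μC = -9.37×10^-6 C.
Applying ∮E·dA = Q_enc/ε₀ with Φ = E(4πr²):
E = |Q_enc|/(4πε₀r²) = (9.37×10^-6)/(4π·8.85×10^-12·(0.157)²) = 3.42×10^6 N/C.

E ≈ 3.42e6 N/C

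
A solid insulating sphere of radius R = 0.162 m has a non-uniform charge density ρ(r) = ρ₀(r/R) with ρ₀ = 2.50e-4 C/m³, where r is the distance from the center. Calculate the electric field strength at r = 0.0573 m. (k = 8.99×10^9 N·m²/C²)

|E| ≈ 1.43e5 V/m

Symmetry ⇒ E = E(r) r̂. Gaussian sphere of radius r = 0.0573 m (r < R).
Integrate the density: Q_enc = 4π ∫₀^r ρ₀(r'/R)^1 r'² dr' = 4πρ₀ r^4/(4·R) = 5.226×10^-8 C.
By Gauss's law, ∮E·dA = E·4πr² = Q_enc/ε₀.
E = k|Q_enc|/r² = (8.99×10^9)(5.226×10^-8)/(0.0573)² = 1.43×10^5 N/C.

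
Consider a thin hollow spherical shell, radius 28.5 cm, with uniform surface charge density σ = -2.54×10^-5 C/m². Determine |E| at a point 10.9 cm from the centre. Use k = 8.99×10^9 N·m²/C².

Symmetry ⇒ E = E(r) r̂. Gaussian sphere of radius r = 10.9 cm (inside the shell, r < 28.5 cm).
No charge lies within this surface, so Q_enc = 0 and Gauss's law gives E·4πr² = 0 ⇒ E = 0.

E = 0 (no enclosed charge)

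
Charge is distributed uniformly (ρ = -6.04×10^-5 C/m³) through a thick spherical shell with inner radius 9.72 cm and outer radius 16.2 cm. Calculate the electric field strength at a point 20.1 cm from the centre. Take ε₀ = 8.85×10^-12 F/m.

|E| = 1.88×10^5 N/C

Symmetry ⇒ E = E(r) r̂. Gaussian sphere of radius r = 20.1 cm (r > 16.2 cm, enclosing the whole shell).
Q_enc = ρ·(4π/3)(b³ − a³) = (-6.04×10^-5)·(4π/3)·((0.162)³ − (0.0972)³) = -8.433×10^-7 C.
By Gauss's law, ∮E·dA = E·4πr² = Q_enc/ε₀.
E = |Q_enc|/(4πε₀r²) = (8.433×10^-7)/(4π·8.85×10^-12·(0.201)²) = 1.88e5 N/C.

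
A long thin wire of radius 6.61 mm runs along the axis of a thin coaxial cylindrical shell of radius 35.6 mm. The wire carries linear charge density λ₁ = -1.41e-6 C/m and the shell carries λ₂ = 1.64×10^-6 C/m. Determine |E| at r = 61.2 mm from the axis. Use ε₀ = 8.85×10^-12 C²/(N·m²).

E ≈ 6.76×10^4 N/C

Choose a coaxial cylinder of radius r = 61.2 mm (arbitrary length L) as the Gaussian surface (r > 35.6 mm, enclosing both).
λ_enc = λ₁ + λ₂ = (-1.41×10^-6) + (1.64e-6) = 2.30e-7 C/m.
Applying ∮E·dA = Q_enc/ε₀ with the end caps contributing no flux:
E = |λ_enc|/(2πε₀r) = (2.30×10^-7)/(2π·8.85×10^-12·0.0612) = 6.76×10^4 N/C.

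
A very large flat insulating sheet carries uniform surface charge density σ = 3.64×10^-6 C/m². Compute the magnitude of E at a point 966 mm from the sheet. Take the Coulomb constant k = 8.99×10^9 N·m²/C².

Choose a cylindrical pillbox piercing the sheet, end faces (area A) parallel to it.
Only the two end caps contribute flux: Φ = 2EA. With Q_enc = σA, Gauss's law gives E = |σ|/(2ε₀).
E = 2πk|σ| = 2π(8.99×10^9)(3.64×10^-6) = 2.06×10^5 N/C.

E = 2.06e5 N/C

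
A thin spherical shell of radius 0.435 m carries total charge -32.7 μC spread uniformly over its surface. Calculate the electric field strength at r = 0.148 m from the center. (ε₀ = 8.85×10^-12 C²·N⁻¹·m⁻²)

|E| = 0 N/C

By spherical symmetry E is radial; choose a Gaussian sphere of radius r = 0.148 m (inside the shell, r < 0.435 m).
No charge lies within this surface, so Q_enc = 0 and Gauss's law gives E·4πr² = 0 ⇒ E = 0.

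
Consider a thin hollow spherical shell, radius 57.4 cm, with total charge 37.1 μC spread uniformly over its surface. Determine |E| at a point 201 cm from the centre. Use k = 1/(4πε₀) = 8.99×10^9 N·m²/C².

E = 8.26e4 V/m

By spherical symmetry E is radial; choose a Gaussian sphere of radius r = 201 cm (r > 57.4 cm).
The entire shell is enclosed: Q_enc = 3.71×10^-5 C.
Applying ∮E·dA = Q_enc/ε₀ with Φ = E(4πr²):
E = k|Q_enc|/r² = (8.99×10^9)(3.71×10^-5)/(2.01)² = 8.26e4 N/C.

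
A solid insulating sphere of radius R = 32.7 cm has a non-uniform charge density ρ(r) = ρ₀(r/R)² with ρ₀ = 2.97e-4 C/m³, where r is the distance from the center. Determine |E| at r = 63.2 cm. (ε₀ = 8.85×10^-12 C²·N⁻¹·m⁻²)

Symmetry ⇒ E = E(r) r̂. Gaussian sphere of radius r = 63.2 cm (r > R, all charge enclosed).
Q_enc = 4π ∫₀^R ρ₀(r'/R)^2 r'² dr' = 4πρ₀R³/5 = 2.61×10^-5 C.
By Gauss's law, ∮E·dA = E·4πr² = Q_enc/ε₀.
E = |Q_enc|/(4πε₀r²) = (2.61×10^-5)/(4π·8.85×10^-12·(0.632)²) = 5.88×10^5 N/C.

|E| = 5.88×10^5 N/C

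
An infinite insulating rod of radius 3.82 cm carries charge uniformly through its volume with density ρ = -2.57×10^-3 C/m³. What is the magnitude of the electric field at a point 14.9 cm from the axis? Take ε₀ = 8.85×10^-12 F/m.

Coaxial Gaussian cylinder, radius r = 14.9 cm, length L (r > 3.82 cm, full cross-section enclosed).
λ_enc = ρ·πR² = (-2.57×10^-3)π(0.0382)² = -1.178e-5 C/m.
Since E is radial and uniform over the curved surface, Φ = E·2πrL = Q_enc/ε₀ = λ_enc L/ε₀.
E = |λ_enc|/(2πε₀r) = (1.178×10^-5)/(2π·8.85×10^-12·0.149) = 1.42e6 N/C.

|E| ≈ 1.42×10^6 N/C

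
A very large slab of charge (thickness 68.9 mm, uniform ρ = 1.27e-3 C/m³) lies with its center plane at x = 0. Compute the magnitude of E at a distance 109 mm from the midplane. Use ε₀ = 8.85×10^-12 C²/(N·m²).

The point |x| = 109 mm lies outside the slab (half-thickness 0.03445 m). A symmetric pillbox spanning the full slab encloses Q_enc = ρ·d·A.
Flux = 2EA ⇒ E = |ρ|d/(2ε₀), independent of distance outside.
E = (1.27×10^-3)(0.0689)/(2·8.85×10^-12) = 4.94e6 N/C.

E ≈ 4.94×10^6 V/m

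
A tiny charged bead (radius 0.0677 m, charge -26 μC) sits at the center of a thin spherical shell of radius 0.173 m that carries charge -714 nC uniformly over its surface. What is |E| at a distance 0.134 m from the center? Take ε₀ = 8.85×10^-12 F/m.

1.30e7 N/C

Use a concentric Gaussian sphere at r = 0.134 m (between the bodies, 0.0677 m < r < 0.173 m).
The shell at 0.173 m lies outside the Gaussian surface, so Q_enc = -26 μC = -2.60×10^-5 C.
Applying ∮E·dA = Q_enc/ε₀ with Φ = E(4πr²):
E = |Q_enc|/(4πε₀r²) = (2.60×10^-5)/(4π·8.85×10^-12·(0.134)²) = 1.30×10^7 N/C.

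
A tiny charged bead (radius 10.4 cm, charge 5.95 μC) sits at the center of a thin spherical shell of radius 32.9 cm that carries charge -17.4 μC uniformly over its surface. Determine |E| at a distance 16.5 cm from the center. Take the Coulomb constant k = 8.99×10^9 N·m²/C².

Symmetry ⇒ E = E(r) r̂. Gaussian sphere of radius r = 16.5 cm (between the bodies, 10.4 cm < r < 32.9 cm).
The shell at 32.9 cm lies outside the Gaussian surface, so Q_enc = 5.95 μC = 5.95e-6 C.
Applying ∮E·dA = Q_enc/ε₀ with Φ = E(4πr²):
E = k|Q_enc|/r² = (8.99×10^9)(5.95×10^-6)/(0.165)² = 1.96e6 N/C.

|E| = 1.96×10^6 V/m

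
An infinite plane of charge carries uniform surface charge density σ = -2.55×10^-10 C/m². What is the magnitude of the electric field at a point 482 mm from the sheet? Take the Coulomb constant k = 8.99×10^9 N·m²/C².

|E| ≈ 14.4 N/C

By planar symmetry E is perpendicular to the sheet and uniform; use a Gaussian pillbox with flat faces of area A on each side of the sheet.
Only the two end caps contribute flux: Φ = 2EA. With Q_enc = σA, Gauss's law gives E = |σ|/(2ε₀).
E = 2πk|σ| = 2π(8.99×10^9)(2.55×10^-10) = 14.4 N/C.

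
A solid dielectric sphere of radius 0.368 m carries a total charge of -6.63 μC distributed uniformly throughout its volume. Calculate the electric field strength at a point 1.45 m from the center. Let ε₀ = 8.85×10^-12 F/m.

Symmetry ⇒ E = E(r) r̂. Gaussian sphere of radius r = 1.45 m (r > R, so the entire charge is enclosed).
Q_enc = -6.63 μC = -6.63×10^-6 C.
Gauss's law: E·4πr² = Q_enc/ε₀.
E = |Q_enc|/(4πε₀r²) = (6.63×10^-6)/(4π·8.85×10^-12·(1.45)²) = 2.84e4 N/C.

|E| ≈ 2.84×10^4 N/C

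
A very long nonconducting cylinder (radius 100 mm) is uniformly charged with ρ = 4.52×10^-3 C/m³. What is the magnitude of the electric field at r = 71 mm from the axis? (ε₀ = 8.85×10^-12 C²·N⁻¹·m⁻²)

By cylindrical symmetry E is radial; use a coaxial Gaussian cylinder of radius 71 mm and length L (r < R).
Enclosed charge per unit length: λ_enc = ρ·πr² = (4.52×10^-3)π(0.071)² = 7.158×10^-5 C/m.
Since E is radial and uniform over the curved surface, Φ = E·2πrL = Q_enc/ε₀ = λ_enc L/ε₀.
E = |λ_enc|/(2πε₀r) = (7.158e-5)/(2π·8.85×10^-12·0.071) = 1.81e7 N/C.

E ≈ 1.81×10^7 N/C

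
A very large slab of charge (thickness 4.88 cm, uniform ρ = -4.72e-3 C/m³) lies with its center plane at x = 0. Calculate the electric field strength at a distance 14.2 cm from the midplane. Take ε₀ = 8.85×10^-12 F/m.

|E| = 1.30×10^7 N/C

The point |x| = 14.2 cm lies outside the slab (half-thickness 0.0244 m). A symmetric pillbox spanning the full slab encloses Q_enc = ρ·d·A.
Flux = 2EA ⇒ E = |ρ|d/(2ε₀), independent of distance outside.
E = (4.72×10^-3)(0.0488)/(2·8.85×10^-12) = 1.30e7 N/C.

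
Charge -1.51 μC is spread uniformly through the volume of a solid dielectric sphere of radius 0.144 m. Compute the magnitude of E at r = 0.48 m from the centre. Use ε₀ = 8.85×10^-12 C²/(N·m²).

By spherical symmetry E is radial; choose a Gaussian sphere of radius r = 0.48 m (r > R, so the entire charge is enclosed).
Q_enc = -1.51 μC = -1.51×10^-6 C.
Gauss's law: E·4πr² = Q_enc/ε₀.
E = |Q_enc|/(4πε₀r²) = (1.51e-6)/(4π·8.85×10^-12·(0.48)²) = 5.89×10^4 N/C.

E ≈ 5.89×10^4 N/C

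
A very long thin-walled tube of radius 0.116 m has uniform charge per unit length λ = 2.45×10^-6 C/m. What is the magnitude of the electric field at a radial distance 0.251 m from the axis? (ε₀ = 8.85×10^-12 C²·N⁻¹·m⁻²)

Take a coaxial cylindrical Gaussian surface of radius r = 0.251 m and length L (r > 0.116 m).
The full line charge is enclosed: λ_enc = 2.45×10^-6 C/m.
Gauss's law: E·2πrL = λ_enc L/ε₀.
E = |λ_enc|/(2πε₀r) = (2.45e-6)/(2π·8.85×10^-12·0.251) = 1.76e5 N/C.

1.76×10^5 N/C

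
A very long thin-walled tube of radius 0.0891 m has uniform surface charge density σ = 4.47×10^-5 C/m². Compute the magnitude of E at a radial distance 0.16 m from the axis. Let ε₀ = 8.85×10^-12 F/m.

Take a coaxial cylindrical Gaussian surface of radius r = 0.16 m and length L (r > 0.0891 m).
The whole shell is enclosed: λ_enc = σ·2πR = (4.47×10^-5)·2π·(0.0891) = 2.502×10^-5 C/m.
Since E is radial and uniform over the curved surface, Φ = E·2πrL = Q_enc/ε₀ = λ_enc L/ε₀.
E = |λ_enc|/(2πε₀r) = (2.502e-5)/(2π·8.85×10^-12·0.16) = 2.81e6 N/C.

2.81e6 V/m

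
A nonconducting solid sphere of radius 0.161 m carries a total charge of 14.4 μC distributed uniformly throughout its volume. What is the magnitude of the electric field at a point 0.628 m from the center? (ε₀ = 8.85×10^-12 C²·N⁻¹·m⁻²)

E = 3.28×10^5 V/m

Take a concentric spherical Gaussian surface of radius r = 0.628 m (r > R, so the entire charge is enclosed).
Q_enc = 14.4 μC = 1.44e-5 C.
Since E is radial and uniform over the Gaussian sphere, Φ = E·4πr² = Q_enc/ε₀.
E = |Q_enc|/(4πε₀r²) = (1.44×10^-5)/(4π·8.85×10^-12·(0.628)²) = 3.28e5 N/C.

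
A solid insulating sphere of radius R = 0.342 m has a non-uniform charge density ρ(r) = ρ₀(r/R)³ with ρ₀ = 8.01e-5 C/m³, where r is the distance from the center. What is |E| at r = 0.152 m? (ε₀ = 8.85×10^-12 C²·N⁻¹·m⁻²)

E ≈ 2.01×10^4 N/C

Take a concentric spherical Gaussian surface of radius r = 0.152 m (r < R).
Q_enc = ∫₀^r ρ(r')·4πr'² dr' = (4πρ₀/R³) ∫₀^r r'^5 dr' = 4πρ₀ r^6/(6·R³) = 5.172e-8 C.
Since E is radial and uniform over the Gaussian sphere, Φ = E·4πr² = Q_enc/ε₀.
E = |Q_enc|/(4πε₀r²) = (5.172×10^-8)/(4π·8.85×10^-12·(0.152)²) = 2.01e4 N/C.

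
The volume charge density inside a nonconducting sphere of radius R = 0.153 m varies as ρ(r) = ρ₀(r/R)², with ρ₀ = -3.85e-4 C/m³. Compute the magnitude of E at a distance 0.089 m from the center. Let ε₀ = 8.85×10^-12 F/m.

Take a concentric spherical Gaussian surface of radius r = 0.089 m (r < R).
Integrate the density: Q_enc = 4π ∫₀^r ρ₀(r'/R)^2 r'² dr' = 4πρ₀ r^5/(5·R²) = -2.308×10^-7 C.
By Gauss's law, ∮E·dA = E·4πr² = Q_enc/ε₀.
E = |Q_enc|/(4πε₀r²) = (2.308×10^-7)/(4π·8.85×10^-12·(0.089)²) = 2.62e5 N/C.

E ≈ 2.62e5 N/C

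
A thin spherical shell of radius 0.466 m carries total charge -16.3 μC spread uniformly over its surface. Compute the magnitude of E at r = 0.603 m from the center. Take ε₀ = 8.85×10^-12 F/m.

|E| = 4.03×10^5 N/C

Symmetry ⇒ E = E(r) r̂. Gaussian sphere of radius r = 0.603 m (r > 0.466 m).
The entire shell is enclosed: Q_enc = -1.63×10^-5 C.
Since E is radial and uniform over the Gaussian sphere, Φ = E·4πr² = Q_enc/ε₀.
E = |Q_enc|/(4πε₀r²) = (1.63×10^-5)/(4π·8.85×10^-12·(0.603)²) = 4.03×10^5 N/C.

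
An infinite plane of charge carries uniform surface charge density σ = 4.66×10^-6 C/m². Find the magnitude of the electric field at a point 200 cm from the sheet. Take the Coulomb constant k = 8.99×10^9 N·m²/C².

The symmetry is planar: E is normal to the sheet and the same magnitude on both sides. Take a pillbox straddling the sheet with end-cap area A.
Only the two end caps contribute flux: Φ = 2EA. With Q_enc = σA, Gauss's law gives E = |σ|/(2ε₀).
E = 2πk|σ| = 2π(8.99×10^9)(4.66×10^-6) = 2.63e5 N/C.

2.63×10^5 N/C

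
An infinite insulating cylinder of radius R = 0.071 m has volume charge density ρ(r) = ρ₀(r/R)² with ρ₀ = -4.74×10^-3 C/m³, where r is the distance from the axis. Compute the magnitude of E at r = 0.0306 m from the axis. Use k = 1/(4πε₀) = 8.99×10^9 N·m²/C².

|E| = 7.61×10^5 N/C

Choose a coaxial cylinder of radius r = 0.0306 m (arbitrary length L) as the Gaussian surface (r < R).
Integrating ρ over the cross-section to radius r: λ_enc = (2πρ₀/R²) ∫₀^r r'^3 dr' = 2πρ₀ r^4/(4·R²) = -1.295×10^-6 C/m.
Since E is radial and uniform over the curved surface, Φ = E·2πrL = Q_enc/ε₀ = λ_enc L/ε₀.
E = 2k|λ_enc|/r = 2(8.99×10^9)(1.295×10^-6)/(0.0306) = 7.61×10^5 N/C.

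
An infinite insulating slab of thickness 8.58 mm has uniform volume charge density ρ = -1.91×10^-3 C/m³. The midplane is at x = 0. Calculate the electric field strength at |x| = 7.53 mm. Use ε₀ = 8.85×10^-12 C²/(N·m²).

The point |x| = 7.53 mm lies outside the slab (half-thickness 0.00429 m). A symmetric pillbox spanning the full slab encloses Q_enc = ρ·d·A.
Flux = 2EA ⇒ E = |ρ|d/(2ε₀), independent of distance outside.
E = (1.91e-3)(0.00858)/(2·8.85×10^-12) = 9.26×10^5 N/C.

|E| = 9.26×10^5 N/C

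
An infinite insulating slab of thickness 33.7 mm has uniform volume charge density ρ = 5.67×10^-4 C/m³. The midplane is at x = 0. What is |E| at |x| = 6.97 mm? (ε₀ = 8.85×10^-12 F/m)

|E| ≈ 4.47×10^5 V/m

By symmetry E is perpendicular to the slab. A Gaussian pillbox from −6.97 mm to +6.97 mm (face area A) lies entirely within the slab.
Q_enc = ρ·(2x)·A and flux = 2EA, so 2EA = 2ρxA/ε₀ ⇒ E = |ρ|x/ε₀.
E = (5.67e-4)(0.00697)/(8.85×10^-12) = 4.47e5 N/C.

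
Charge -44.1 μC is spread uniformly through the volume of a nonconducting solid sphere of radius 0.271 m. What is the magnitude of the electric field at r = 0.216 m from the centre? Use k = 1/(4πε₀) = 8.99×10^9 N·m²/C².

Take a concentric spherical Gaussian surface of radius r = 0.216 m (r < R).
Only the charge within r is enclosed: Q_enc = Q·(r/R)³ = (-44.1 μC)·(0.216 m/0.271 m)³ = -2.233e-5 C.
Applying ∮E·dA = Q_enc/ε₀ with Φ = E(4πr²):
E = k|Q_enc|/r² = (8.99×10^9)(2.233×10^-5)/(0.216)² = 4.30e6 N/C.

E ≈ 4.30e6 N/C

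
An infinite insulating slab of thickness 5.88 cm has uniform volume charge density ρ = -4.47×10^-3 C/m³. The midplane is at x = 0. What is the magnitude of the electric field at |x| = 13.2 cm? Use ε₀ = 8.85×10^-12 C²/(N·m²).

The point |x| = 13.2 cm lies outside the slab (half-thickness 0.0294 m). A symmetric pillbox spanning the full slab encloses Q_enc = ρ·d·A.
Flux = 2EA ⇒ E = |ρ|d/(2ε₀), independent of distance outside.
E = (4.47×10^-3)(0.0588)/(2·8.85×10^-12) = 1.48×10^7 N/C.

|E| = 1.48e7 N/C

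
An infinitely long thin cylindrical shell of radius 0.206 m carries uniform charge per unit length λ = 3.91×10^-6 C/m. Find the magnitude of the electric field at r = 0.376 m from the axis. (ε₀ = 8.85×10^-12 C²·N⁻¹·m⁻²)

|E| = 1.87×10^5 N/C

Take a coaxial cylindrical Gaussian surface of radius r = 0.376 m and length L (r > 0.206 m).
The full line charge is enclosed: λ_enc = 3.91×10^-6 C/m.
Applying ∮E·dA = Q_enc/ε₀ with the end caps contributing no flux:
E = |λ_enc|/(2πε₀r) = (3.91×10^-6)/(2π·8.85×10^-12·0.376) = 1.87e5 N/C.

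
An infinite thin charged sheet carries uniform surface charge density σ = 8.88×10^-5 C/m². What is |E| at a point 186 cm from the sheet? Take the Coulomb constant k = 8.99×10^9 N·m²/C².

By planar symmetry E is perpendicular to the sheet and uniform; use a Gaussian pillbox with flat faces of area A on each side of the sheet.
Flux Φ = 2EA and Q_enc = σA, so 2EA = σA/ε₀ ⇒ E = |σ|/(2ε₀), independent of distance.
E = 2πk|σ| = 2π(8.99×10^9)(8.88×10^-5) = 5.02×10^6 N/C.

E ≈ 5.02e6 N/C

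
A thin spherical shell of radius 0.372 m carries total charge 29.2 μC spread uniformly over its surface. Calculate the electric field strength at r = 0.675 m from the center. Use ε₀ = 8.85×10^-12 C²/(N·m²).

|E| ≈ 5.76e5 N/C

Use a concentric Gaussian sphere at r = 0.675 m (r > 0.372 m).
The entire shell is enclosed: Q_enc = 2.92×10^-5 C.
By Gauss's law, ∮E·dA = E·4πr² = Q_enc/ε₀.
E = |Q_enc|/(4πε₀r²) = (2.92e-5)/(4π·8.85×10^-12·(0.675)²) = 5.76e5 N/C.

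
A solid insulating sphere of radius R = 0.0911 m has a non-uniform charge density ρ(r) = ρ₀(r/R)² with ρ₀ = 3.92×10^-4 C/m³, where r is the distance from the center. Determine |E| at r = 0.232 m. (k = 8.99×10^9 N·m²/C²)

Take a concentric spherical Gaussian surface of radius r = 0.232 m (r > R, all charge enclosed).
Q_enc = 4π ∫₀^R ρ₀(r'/R)^2 r'² dr' = 4πρ₀R³/5 = 7.449×10^-7 C.
Applying ∮E·dA = Q_enc/ε₀ with Φ = E(4πr²):
E = k|Q_enc|/r² = (8.99×10^9)(7.449×10^-7)/(0.232)² = 1.24×10^5 N/C.

1.24×10^5 N/C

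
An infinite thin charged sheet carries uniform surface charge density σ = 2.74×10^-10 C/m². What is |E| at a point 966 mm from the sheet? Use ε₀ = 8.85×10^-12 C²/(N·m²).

The symmetry is planar: E is normal to the sheet and the same magnitude on both sides. Take a pillbox straddling the sheet with end-cap area A.
Flux Φ = 2EA and Q_enc = σA, so 2EA = σA/ε₀ ⇒ E = |σ|/(2ε₀), independent of distance.
E = |σ|/(2ε₀) = (2.74×10^-10)/(2·8.85×10^-12) = 15.5 N/C.

|E| = 15.5 N/C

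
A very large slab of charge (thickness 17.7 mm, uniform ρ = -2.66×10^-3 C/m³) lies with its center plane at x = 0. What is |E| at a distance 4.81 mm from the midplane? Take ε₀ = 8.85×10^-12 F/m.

By symmetry E is perpendicular to the slab. A Gaussian pillbox from −4.81 mm to +4.81 mm (face area A) lies entirely within the slab.
Q_enc = ρ·(2x)·A and flux = 2EA, so 2EA = 2ρxA/ε₀ ⇒ E = |ρ|x/ε₀.
E = (2.66×10^-3)(0.00481)/(8.85×10^-12) = 1.45×10^6 N/C.

1.45×10^6 V/m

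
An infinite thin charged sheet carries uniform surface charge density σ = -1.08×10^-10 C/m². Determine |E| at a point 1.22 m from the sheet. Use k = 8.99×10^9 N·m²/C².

By planar symmetry E is perpendicular to the sheet and uniform; use a Gaussian pillbox with flat faces of area A on each side of the sheet.
Flux Φ = 2EA and Q_enc = σA, so 2EA = σA/ε₀ ⇒ E = |σ|/(2ε₀), independent of distance.
E = 2πk|σ| = 2π(8.99×10^9)(1.08×10^-10) = 6.1 N/C.

6.1 N/C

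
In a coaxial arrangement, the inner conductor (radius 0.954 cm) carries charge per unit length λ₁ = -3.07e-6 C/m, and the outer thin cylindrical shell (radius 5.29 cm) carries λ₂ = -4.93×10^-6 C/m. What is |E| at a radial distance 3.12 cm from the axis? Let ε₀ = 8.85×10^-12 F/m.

|E| = 1.77×10^6 N/C

Coaxial Gaussian cylinder, radius r = 3.12 cm, length L (between the conductors, 0.954 cm < r < 5.29 cm).
The shell at 5.29 cm lies outside the Gaussian surface, so λ_enc = λ₁ = -3.07×10^-6 C/m.
Since E is radial and uniform over the curved surface, Φ = E·2πrL = Q_enc/ε₀ = λ_enc L/ε₀.
E = |λ_enc|/(2πε₀r) = (3.07e-6)/(2π·8.85×10^-12·0.0312) = 1.77e6 N/C.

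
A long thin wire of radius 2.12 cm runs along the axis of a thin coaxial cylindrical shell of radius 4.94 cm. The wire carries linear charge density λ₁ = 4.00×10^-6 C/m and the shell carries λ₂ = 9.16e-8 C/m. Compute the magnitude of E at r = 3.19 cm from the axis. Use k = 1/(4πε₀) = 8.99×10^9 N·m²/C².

Take a coaxial cylindrical Gaussian surface of radius r = 3.19 cm and length L (between the conductors, 2.12 cm < r < 4.94 cm).
The shell at 4.94 cm lies outside the Gaussian surface, so λ_enc = λ₁ = 4.00×10^-6 C/m.
Gauss's law: E·2πrL = λ_enc L/ε₀.
E = 2k|λ_enc|/r = 2(8.99×10^9)(4.00e-6)/(0.0319) = 2.25e6 N/C.

E ≈ 2.25×10^6 V/m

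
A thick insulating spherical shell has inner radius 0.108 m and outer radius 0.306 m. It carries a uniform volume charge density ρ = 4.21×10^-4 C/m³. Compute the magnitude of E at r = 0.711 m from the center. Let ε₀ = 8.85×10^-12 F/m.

|E| = 8.59×10^5 N/C

Use a concentric Gaussian sphere at r = 0.711 m (r > 0.306 m, enclosing the whole shell).
Q_enc = ρ·(4π/3)(b³ − a³) = (4.21×10^-4)·(4π/3)·((0.306)³ − (0.108)³) = 4.831×10^-5 C.
Applying ∮E·dA = Q_enc/ε₀ with Φ = E(4πr²):
E = |Q_enc|/(4πε₀r²) = (4.831e-5)/(4π·8.85×10^-12·(0.711)²) = 8.59×10^5 N/C.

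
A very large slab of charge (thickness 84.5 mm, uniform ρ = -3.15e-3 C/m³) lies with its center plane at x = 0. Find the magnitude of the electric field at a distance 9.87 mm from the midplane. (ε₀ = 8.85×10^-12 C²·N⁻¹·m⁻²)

By symmetry E is perpendicular to the slab. A Gaussian pillbox from −9.87 mm to +9.87 mm (face area A) lies entirely within the slab.
Q_enc = ρ·(2x)·A and flux = 2EA, so 2EA = 2ρxA/ε₀ ⇒ E = |ρ|x/ε₀.
E = (3.15×10^-3)(0.00987)/(8.85×10^-12) = 3.51×10^6 N/C.

|E| ≈ 3.51×10^6 N/C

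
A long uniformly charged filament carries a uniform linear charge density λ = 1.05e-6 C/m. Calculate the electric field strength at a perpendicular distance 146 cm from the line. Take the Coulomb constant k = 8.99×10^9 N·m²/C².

Choose a coaxial cylinder of radius r = 146 cm (arbitrary length L) as the Gaussian surface.
Q_enc = λL, so λ_enc = 1.05×10^-6 C/m.
By Gauss's law (flux through the curved wall only), E·2πrL = λ_enc L/ε₀.
E = 2k|λ_enc|/r = 2(8.99×10^9)(1.05×10^-6)/(1.46) = 1.29×10^4 N/C.

E = 1.29×10^4 V/m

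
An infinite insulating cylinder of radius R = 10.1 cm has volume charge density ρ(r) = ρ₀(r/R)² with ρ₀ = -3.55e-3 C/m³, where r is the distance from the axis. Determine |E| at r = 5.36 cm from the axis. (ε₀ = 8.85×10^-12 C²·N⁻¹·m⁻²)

|E| ≈ 1.51e6 N/C

Coaxial Gaussian cylinder, radius r = 5.36 cm, length L (r < R).
λ_enc = ∫₀^r ρ(r')·2πr' dr' = (2πρ₀/R²)·r^4/4 = -4.512e-6 C/m.
Applying ∮E·dA = Q_enc/ε₀ with the end caps contributing no flux:
E = |λ_enc|/(2πε₀r) = (4.512e-6)/(2π·8.85×10^-12·0.0536) = 1.51×10^6 N/C.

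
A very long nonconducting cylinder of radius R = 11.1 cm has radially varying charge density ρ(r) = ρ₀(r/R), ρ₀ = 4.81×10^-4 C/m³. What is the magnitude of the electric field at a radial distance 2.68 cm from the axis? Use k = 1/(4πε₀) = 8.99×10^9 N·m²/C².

Choose a coaxial cylinder of radius r = 2.68 cm (arbitrary length L) as the Gaussian surface (r < R).
Integrating ρ over the cross-section to radius r: λ_enc = (2πρ₀/R) ∫₀^r r'^2 dr' = 2πρ₀ r^3/(3·R) = 1.747×10^-7 C/m.
Applying ∮E·dA = Q_enc/ε₀ with the end caps contributing no flux:
E = 2k|λ_enc|/r = 2(8.99×10^9)(1.747×10^-7)/(0.0268) = 1.17×10^5 N/C.

E ≈ 1.17×10^5 N/C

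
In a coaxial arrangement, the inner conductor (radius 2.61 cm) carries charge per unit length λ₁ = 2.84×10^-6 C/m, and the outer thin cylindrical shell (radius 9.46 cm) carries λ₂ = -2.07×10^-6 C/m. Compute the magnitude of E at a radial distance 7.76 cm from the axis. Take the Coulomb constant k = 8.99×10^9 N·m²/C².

By cylindrical symmetry E is radial; use a coaxial Gaussian cylinder of radius 7.76 cm and length L (between the conductors, 2.61 cm < r < 9.46 cm).
Only the inner wire is enclosed; the outer shell contributes nothing inside itself. λ_enc = λ₁ = 2.84e-6 C/m.
Since E is radial and uniform over the curved surface, Φ = E·2πrL = Q_enc/ε₀ = λ_enc L/ε₀.
E = 2k|λ_enc|/r = 2(8.99×10^9)(2.84e-6)/(0.0776) = 6.58×10^5 N/C.

|E| ≈ 6.58×10^5 V/m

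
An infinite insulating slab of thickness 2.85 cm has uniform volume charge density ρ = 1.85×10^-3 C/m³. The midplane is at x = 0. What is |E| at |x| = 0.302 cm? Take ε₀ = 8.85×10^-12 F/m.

|E| ≈ 6.31×10^5 N/C

By symmetry E is perpendicular to the slab. A Gaussian pillbox from −0.302 cm to +0.302 cm (face area A) lies entirely within the slab.
Q_enc = ρ·(2x)·A and flux = 2EA, so 2EA = 2ρxA/ε₀ ⇒ E = |ρ|x/ε₀.
E = (1.85×10^-3)(0.00302)/(8.85×10^-12) = 6.31×10^5 N/C.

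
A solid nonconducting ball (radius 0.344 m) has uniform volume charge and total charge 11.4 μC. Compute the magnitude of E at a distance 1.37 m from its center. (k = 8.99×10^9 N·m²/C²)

Take a concentric spherical Gaussian surface of radius r = 1.37 m (r > R, so the entire charge is enclosed).
Q_enc = 11.4 μC = 1.14×10^-5 C.
Applying ∮E·dA = Q_enc/ε₀ with Φ = E(4πr²):
E = k|Q_enc|/r² = (8.99×10^9)(1.14×10^-5)/(1.37)² = 5.46×10^4 N/C.

|E| ≈ 5.46e4 N/C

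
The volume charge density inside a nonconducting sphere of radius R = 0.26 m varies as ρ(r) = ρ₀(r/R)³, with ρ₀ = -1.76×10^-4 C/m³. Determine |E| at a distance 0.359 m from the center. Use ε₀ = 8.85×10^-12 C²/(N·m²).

By spherical symmetry E is radial; choose a Gaussian sphere of radius r = 0.359 m (r > R, all charge enclosed).
Q_enc = 4π ∫₀^R ρ₀(r'/R)^3 r'² dr' = 4πρ₀R³/6 = -6.479×10^-6 C.
Since E is radial and uniform over the Gaussian sphere, Φ = E·4πr² = Q_enc/ε₀.
E = |Q_enc|/(4πε₀r²) = (6.479×10^-6)/(4π·8.85×10^-12·(0.359)²) = 4.52e5 N/C.

|E| ≈ 4.52e5 N/C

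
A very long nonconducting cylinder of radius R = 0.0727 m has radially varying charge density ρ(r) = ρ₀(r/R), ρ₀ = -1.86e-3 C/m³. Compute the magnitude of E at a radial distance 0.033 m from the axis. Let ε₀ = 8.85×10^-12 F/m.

|E| = 1.05×10^6 V/m

Choose a coaxial cylinder of radius r = 0.033 m (arbitrary length L) as the Gaussian surface (r < R).
λ_enc = ∫₀^r ρ(r')·2πr' dr' = (2πρ₀/R)·r^3/3 = -1.926e-6 C/m.
Applying ∮E·dA = Q_enc/ε₀ with the end caps contributing no flux:
E = |λ_enc|/(2πε₀r) = (1.926×10^-6)/(2π·8.85×10^-12·0.033) = 1.05e6 N/C.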